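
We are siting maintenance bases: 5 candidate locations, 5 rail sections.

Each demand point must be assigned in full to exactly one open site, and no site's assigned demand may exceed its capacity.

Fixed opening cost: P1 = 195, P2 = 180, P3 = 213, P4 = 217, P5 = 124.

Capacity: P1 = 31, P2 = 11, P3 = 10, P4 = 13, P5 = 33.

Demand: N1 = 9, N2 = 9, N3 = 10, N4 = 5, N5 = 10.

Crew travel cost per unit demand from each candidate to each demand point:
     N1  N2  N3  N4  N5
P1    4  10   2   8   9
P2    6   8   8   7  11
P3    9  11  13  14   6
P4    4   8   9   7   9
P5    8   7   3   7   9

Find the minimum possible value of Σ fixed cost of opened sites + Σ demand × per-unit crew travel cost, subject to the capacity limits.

Open {P1, P5}; cheapest assignment that respects the capacities:
  P1 (cap 31, load 29): N1, N3, N5 — cost 9×4 + 10×2 + 10×9 = 146
  P5 (cap 33, load 14): N2, N4 — cost 9×7 + 5×7 = 98
  Shipping 244, fixed 319 → total 563.
  Any other capacity-feasible assignment to {P1, P5} ships for at least 244.
Compare {P3, P5}: its best feasible assignment gives total 597.
Compare {P2, P5}: its best feasible assignment gives total 614.
Every other set of open sites that can feasibly serve all demand totals ≥ 597 even under its best assignment. Minimum: 563.

563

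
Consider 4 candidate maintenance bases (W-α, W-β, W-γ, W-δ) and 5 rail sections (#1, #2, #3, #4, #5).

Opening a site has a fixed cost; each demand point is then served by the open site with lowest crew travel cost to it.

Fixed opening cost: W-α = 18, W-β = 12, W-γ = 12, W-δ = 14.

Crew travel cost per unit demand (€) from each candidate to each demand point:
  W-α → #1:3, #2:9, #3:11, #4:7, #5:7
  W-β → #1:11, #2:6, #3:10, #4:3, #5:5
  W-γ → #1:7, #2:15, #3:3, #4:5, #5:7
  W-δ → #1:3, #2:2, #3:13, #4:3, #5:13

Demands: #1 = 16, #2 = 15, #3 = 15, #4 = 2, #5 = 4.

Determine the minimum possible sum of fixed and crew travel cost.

Open {W-γ, W-δ}: assign each demand point to its cheapest open site.
  #1→W-δ 16×3=48, #2→W-δ 15×2=30, #3→W-γ 15×3=45, #4→W-δ 2×3=6, #5→W-γ 4×7=28
  crew travel cost 157, fixed 26 → total 183.
Compare {W-β, W-γ, W-δ}: crew travel cost 149 + fixed 38 = 187.
Compare {W-α, W-γ, W-δ}: crew travel cost 157 + fixed 44 = 201.
Compare {W-α, W-β, W-γ, W-δ}: crew travel cost 149 + fixed 56 = 205.
All other subsets cost ≥ 187. Minimum total cost: 183.

183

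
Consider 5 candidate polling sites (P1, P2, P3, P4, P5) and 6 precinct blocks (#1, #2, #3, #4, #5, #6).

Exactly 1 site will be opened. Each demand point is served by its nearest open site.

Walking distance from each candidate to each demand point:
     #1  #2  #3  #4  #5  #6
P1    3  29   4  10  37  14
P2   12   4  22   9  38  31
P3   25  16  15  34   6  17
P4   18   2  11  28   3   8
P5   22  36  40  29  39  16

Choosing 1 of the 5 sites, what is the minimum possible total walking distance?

70

Open {P4}.
  #1→P4 18, #2→P4 2, #3→P4 11, #4→P4 28, #5→P4 3, #6→P4 8  ⇒ total 70.
Compare {P1}: total 97.
Compare {P3}: total 113.
No size-1 selection does better; minimum is 70.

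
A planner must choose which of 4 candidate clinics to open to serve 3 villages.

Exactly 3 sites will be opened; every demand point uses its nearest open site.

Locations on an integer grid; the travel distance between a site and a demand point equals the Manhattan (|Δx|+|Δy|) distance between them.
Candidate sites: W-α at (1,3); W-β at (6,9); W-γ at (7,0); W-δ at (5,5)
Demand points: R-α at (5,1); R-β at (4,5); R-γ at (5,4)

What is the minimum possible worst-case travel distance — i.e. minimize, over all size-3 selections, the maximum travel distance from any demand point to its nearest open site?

Open {W-α, W-γ, W-δ}.
  Farthest demand point is R-α at travel distance 3 (to W-γ); all others are ≤ 3.
With {W-β, W-γ, W-δ} the worst case is 3.
With {W-α, W-β, W-δ} the worst case is 4.
No size-3 selection achieves below 3.

3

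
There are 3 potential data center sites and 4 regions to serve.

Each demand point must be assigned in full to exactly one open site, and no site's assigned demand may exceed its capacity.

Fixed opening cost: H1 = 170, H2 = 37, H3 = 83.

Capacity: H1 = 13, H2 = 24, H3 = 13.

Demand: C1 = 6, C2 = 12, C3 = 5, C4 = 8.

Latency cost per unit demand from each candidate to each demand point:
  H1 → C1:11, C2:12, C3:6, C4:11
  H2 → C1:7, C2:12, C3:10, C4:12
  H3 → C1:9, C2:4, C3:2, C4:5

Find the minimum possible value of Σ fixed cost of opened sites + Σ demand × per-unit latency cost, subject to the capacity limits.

Open {H2, H3}; cheapest assignment that respects the capacities:
  H2 (cap 24, load 19): C1, C3, C4 — cost 6×7 + 5×10 + 8×12 = 188
  H3 (cap 13, load 12): C2 — cost 12×4 = 48
  Shipping 236, fixed 120 → total 356.
  Any other capacity-feasible assignment to {H2, H3} ships for at least 236.
Compare {H1, H2, H3}: its best feasible assignment gives total 498.
Compare {H1, H2}: its best feasible assignment gives total 511.
Every other set of open sites that can feasibly serve all demand totals ≥ 498 even under its best assignment. Minimum: 356.

356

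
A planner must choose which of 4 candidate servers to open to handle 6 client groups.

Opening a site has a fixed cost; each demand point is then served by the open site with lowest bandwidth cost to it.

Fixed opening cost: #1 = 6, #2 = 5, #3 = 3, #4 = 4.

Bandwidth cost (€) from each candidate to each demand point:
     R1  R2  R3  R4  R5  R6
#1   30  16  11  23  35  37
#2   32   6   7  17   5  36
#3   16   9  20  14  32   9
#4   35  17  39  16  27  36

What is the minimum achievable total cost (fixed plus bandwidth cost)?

65

Open {#2, #3}: assign each demand point to its cheapest open site.
  R1→#3 16, R2→#2 6, R3→#2 7, R4→#3 14, R5→#2 5, R6→#3 9
  bandwidth cost 57, fixed 8 → total 65.
Compare {#2, #3, #4}: bandwidth cost 57 + fixed 12 = 69.
Compare {#1, #2, #3}: bandwidth cost 57 + fixed 14 = 71.
Compare {#1, #2, #3, #4}: bandwidth cost 57 + fixed 18 = 75.
All other subsets cost ≥ 69. Minimum total cost: 65.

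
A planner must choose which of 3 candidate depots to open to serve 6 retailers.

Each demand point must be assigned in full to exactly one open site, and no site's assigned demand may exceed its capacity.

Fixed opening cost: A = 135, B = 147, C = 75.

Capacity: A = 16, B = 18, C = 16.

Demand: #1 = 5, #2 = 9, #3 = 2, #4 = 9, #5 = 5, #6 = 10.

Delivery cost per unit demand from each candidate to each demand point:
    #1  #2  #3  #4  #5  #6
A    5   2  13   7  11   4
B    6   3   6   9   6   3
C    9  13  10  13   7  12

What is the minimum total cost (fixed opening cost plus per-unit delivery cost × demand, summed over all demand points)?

585

Open {A, B, C}; cheapest assignment that respects the capacities:
  A (cap 16, load 15): #1, #6 — cost 5×5 + 10×4 = 65
  B (cap 18, load 18): #2, #4 — cost 9×3 + 9×9 = 108
  C (cap 16, load 7): #3, #5 — cost 2×10 + 5×7 = 55
  Shipping 228, fixed 357 → total 585.
  Any other capacity-feasible assignment to {A, B, C} ships for at least 228.
Total demand is 40 and no other set of sites has combined capacity ≥ 40, so {A, B, C} is the only feasible choice of open sites. Minimum: 585.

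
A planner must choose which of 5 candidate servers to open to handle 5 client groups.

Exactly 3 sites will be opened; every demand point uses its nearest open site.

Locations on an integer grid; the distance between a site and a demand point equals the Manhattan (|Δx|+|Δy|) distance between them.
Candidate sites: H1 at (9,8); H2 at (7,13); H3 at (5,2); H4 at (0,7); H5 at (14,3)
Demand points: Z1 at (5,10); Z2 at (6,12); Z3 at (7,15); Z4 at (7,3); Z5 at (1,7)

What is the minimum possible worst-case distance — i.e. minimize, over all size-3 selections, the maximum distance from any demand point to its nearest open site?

Open {H2, H3, H4}.
  Farthest demand point is Z1 at distance 5 (to H2); all others are ≤ 5.
With {H1, H2, H4} the worst case is 7.
With {H2, H4, H5} the worst case is 7.
No size-3 selection achieves below 5.

5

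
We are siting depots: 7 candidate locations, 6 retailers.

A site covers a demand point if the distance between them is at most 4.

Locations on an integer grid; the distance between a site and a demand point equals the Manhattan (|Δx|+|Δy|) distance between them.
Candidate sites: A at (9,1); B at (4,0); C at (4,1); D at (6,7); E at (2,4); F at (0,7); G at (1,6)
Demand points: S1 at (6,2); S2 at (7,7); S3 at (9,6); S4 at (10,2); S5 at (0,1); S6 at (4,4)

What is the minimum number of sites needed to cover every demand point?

3

Coverage sets (demand points within 4 of each site):
  A: {S1, S4}
  B: {S1, S6}
  C: {S1, S5, S6}
  D: {S2, S3}
  E: {S6}
  F: {}
  G: {}
No 2 sites suffice: every size-2 union leaves at least one demand point uncovered.
But {A, C, D} covers everything, so the minimum is 3.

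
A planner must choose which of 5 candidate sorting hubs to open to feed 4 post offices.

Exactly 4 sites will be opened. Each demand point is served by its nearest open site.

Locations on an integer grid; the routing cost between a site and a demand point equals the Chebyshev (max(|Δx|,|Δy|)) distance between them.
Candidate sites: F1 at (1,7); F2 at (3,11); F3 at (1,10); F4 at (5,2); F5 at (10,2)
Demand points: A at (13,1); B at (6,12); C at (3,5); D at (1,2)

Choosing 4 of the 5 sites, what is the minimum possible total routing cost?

Open {F1, F2, F4, F5}.
  A→F5 3, B→F2 3, C→F1 2, D→F4 4  ⇒ total 12.
Compare {F1, F2, F3, F5}: total 13.
Compare {F2, F3, F4, F5}: total 13.
No size-4 selection does better; minimum is 12.

12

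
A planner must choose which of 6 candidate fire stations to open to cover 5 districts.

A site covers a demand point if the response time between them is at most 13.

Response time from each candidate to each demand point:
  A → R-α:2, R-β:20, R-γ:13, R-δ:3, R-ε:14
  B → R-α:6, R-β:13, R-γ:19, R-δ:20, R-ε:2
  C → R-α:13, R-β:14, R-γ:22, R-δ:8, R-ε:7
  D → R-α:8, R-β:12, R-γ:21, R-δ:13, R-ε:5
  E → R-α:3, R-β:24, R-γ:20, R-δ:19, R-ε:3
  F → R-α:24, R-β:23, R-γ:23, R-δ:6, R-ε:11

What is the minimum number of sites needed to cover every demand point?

2

Coverage sets (demand points within 13 of each site):
  A: {R-α, R-γ, R-δ}
  B: {R-α, R-β, R-ε}
  C: {R-α, R-δ, R-ε}
  D: {R-α, R-β, R-δ, R-ε}
  E: {R-α, R-ε}
  F: {R-δ, R-ε}
No single site covers all 5 demand points.
But {A, B} covers everything, so the minimum is 2.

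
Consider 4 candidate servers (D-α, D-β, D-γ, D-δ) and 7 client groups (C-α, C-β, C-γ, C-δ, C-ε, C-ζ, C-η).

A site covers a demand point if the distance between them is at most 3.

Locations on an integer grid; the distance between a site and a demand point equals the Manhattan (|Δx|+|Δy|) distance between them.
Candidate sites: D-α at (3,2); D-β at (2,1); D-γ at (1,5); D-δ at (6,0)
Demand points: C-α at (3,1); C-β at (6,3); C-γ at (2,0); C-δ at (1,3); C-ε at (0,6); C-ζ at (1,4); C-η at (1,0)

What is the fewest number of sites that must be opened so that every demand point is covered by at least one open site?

3

Coverage sets (demand points within 3 of each site):
  D-α: {C-α, C-γ, C-δ}
  D-β: {C-α, C-γ, C-δ, C-η}
  D-γ: {C-δ, C-ε, C-ζ}
  D-δ: {C-β}
No 2 sites suffice: every size-2 union leaves at least one demand point uncovered.
But {D-β, D-γ, D-δ} covers everything, so the minimum is 3.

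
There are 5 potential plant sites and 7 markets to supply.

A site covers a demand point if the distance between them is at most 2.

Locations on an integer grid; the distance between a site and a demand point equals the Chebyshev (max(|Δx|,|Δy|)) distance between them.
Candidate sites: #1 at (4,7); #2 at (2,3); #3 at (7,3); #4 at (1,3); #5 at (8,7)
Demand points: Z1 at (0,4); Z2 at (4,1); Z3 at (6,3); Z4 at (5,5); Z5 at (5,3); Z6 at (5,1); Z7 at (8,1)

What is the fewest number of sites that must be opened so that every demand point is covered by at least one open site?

Coverage sets (demand points within 2 of each site):
  #1: {Z4}
  #2: {Z1, Z2}
  #3: {Z3, Z4, Z5, Z6, Z7}
  #4: {Z1}
  #5: {}
No single site covers all 7 demand points.
But {#2, #3} covers everything, so the minimum is 2.

2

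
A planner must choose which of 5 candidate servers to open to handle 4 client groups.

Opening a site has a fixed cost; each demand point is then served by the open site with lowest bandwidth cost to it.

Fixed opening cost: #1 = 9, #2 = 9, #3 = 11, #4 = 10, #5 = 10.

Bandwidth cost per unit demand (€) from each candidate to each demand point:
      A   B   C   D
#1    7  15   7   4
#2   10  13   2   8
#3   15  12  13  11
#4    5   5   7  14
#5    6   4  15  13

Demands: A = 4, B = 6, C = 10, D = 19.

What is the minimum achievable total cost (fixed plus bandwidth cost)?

172

Open {#1, #2, #5}: assign each demand point to its cheapest open site.
  A→#5 4×6=24, B→#5 6×4=24, C→#2 10×2=20, D→#1 19×4=76
  bandwidth cost 144, fixed 28 → total 172.
Compare {#1, #2, #4}: bandwidth cost 146 + fixed 28 = 174.
Compare {#1, #2, #4, #5}: bandwidth cost 140 + fixed 38 = 178.
Compare {#1, #2, #3, #5}: bandwidth cost 144 + fixed 39 = 183.
All other subsets cost ≥ 174. Minimum total cost: 172.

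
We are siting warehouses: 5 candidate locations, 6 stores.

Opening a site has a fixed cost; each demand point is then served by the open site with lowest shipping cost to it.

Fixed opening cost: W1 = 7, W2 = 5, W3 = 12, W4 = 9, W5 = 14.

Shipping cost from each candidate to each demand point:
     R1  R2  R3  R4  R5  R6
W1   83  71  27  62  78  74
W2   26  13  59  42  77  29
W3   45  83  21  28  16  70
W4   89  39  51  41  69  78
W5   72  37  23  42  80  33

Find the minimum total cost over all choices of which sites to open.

150

Open {W2, W3}: assign each demand point to its cheapest open site.
  R1→W2 26, R2→W2 13, R3→W3 21, R4→W3 28, R5→W3 16, R6→W2 29
  shipping cost 133, fixed 17 → total 150.
Compare {W1, W2, W3}: shipping cost 133 + fixed 24 = 157.
Compare {W2, W3, W4}: shipping cost 133 + fixed 26 = 159.
Compare {W2, W3, W5}: shipping cost 133 + fixed 31 = 164.
All other subsets cost ≥ 157. Minimum total cost: 150.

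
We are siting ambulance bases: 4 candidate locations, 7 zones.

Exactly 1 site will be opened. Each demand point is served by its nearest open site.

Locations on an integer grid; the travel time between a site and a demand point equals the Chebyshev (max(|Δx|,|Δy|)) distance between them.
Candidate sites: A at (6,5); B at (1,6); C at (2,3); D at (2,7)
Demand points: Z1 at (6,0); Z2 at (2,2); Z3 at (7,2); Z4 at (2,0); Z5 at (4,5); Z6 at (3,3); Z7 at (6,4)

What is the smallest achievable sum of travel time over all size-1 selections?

20

Open {C}.
  Z1→C 4, Z2→C 1, Z3→C 5, Z4→C 3, Z5→C 2, Z6→C 1, Z7→C 4  ⇒ total 20.
Compare {A}: total 23.
Compare {B}: total 33.
No size-1 selection does better; minimum is 20.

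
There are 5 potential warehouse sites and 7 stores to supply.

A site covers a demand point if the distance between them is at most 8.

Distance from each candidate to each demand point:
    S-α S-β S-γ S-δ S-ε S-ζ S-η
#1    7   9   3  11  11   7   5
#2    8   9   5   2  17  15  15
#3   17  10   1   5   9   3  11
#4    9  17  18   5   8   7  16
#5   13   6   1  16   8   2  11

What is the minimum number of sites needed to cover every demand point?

Coverage sets (demand points within 8 of each site):
  #1: {S-α, S-γ, S-ζ, S-η}
  #2: {S-α, S-γ, S-δ}
  #3: {S-γ, S-δ, S-ζ}
  #4: {S-δ, S-ε, S-ζ}
  #5: {S-β, S-γ, S-ε, S-ζ}
No 2 sites suffice: every size-2 union leaves at least one demand point uncovered.
But {#1, #2, #5} covers everything, so the minimum is 3.

3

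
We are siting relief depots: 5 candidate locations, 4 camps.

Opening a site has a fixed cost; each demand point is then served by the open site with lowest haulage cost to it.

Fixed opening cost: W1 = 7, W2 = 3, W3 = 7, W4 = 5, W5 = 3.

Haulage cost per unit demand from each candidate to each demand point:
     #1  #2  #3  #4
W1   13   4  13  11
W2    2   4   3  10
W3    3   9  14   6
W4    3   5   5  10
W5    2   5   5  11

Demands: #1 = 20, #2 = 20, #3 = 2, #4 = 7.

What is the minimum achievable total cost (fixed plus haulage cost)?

Open {W2, W3}: assign each demand point to its cheapest open site.
  #1→W2 20×2=40, #2→W2 20×4=80, #3→W2 2×3=6, #4→W3 7×6=42
  haulage cost 168, fixed 10 → total 178.
Compare {W2, W3, W5}: haulage cost 168 + fixed 13 = 181.
Compare {W2, W3, W4}: haulage cost 168 + fixed 15 = 183.
Compare {W1, W2, W3}: haulage cost 168 + fixed 17 = 185.
All other subsets cost ≥ 181. Minimum total cost: 178.

178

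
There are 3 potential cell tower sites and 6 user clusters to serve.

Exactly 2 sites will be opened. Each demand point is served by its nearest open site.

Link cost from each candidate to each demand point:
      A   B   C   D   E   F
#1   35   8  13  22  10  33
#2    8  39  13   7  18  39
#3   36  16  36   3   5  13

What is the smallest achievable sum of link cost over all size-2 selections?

58

Open {#2, #3}.
  A→#2 8, B→#3 16, C→#2 13, D→#3 3, E→#3 5, F→#3 13  ⇒ total 58.
Compare {#1, #3}: total 77.
Compare {#1, #2}: total 79.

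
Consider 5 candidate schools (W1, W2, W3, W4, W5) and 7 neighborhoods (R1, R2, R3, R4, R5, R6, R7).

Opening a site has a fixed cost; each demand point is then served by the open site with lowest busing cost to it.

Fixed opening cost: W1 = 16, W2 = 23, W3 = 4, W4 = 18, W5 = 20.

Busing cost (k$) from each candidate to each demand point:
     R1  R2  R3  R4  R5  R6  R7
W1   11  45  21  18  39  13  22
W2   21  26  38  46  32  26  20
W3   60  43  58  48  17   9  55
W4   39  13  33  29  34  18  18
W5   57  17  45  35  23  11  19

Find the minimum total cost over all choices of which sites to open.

145

Open {W1, W3, W4}: assign each demand point to its cheapest open site.
  R1→W1 11, R2→W4 13, R3→W1 21, R4→W1 18, R5→W3 17, R6→W3 9, R7→W4 18
  busing cost 107, fixed 38 → total 145.
Compare {W1, W3, W5}: busing cost 112 + fixed 40 = 152.
Compare {W1, W5}: busing cost 120 + fixed 36 = 156.
Compare {W1, W3}: busing cost 141 + fixed 20 = 161.
All other subsets cost ≥ 152. Minimum total cost: 145.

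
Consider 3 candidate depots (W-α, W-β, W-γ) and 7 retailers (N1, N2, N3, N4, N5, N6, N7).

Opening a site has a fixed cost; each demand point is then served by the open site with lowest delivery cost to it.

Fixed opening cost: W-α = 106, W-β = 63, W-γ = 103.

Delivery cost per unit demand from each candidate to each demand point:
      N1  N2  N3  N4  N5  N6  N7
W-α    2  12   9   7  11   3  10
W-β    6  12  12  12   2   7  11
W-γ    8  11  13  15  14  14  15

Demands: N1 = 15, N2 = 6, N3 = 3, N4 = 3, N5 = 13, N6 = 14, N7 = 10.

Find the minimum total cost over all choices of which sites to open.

Open {W-α, W-β}: assign each demand point to its cheapest open site.
  N1→W-α 15×2=30, N2→W-α 6×12=72, N3→W-α 3×9=27, N4→W-α 3×7=21, N5→W-β 13×2=26, N6→W-α 14×3=42, N7→W-α 10×10=100
  delivery cost 318, fixed 169 → total 487.
Compare {W-β}: delivery cost 468 + fixed 63 = 531.
Compare {W-α}: delivery cost 435 + fixed 106 = 541.
Compare {W-α, W-β, W-γ}: delivery cost 312 + fixed 272 = 584.
All other subsets cost ≥ 531. Minimum total cost: 487.

487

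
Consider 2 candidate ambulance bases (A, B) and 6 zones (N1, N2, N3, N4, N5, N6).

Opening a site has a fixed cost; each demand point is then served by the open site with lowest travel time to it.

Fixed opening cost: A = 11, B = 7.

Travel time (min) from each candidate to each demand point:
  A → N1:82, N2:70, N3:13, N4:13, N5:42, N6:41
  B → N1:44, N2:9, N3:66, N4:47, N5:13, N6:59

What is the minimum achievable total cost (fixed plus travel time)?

151

Open {A, B}: assign each demand point to its cheapest open site.
  N1→B 44, N2→B 9, N3→A 13, N4→A 13, N5→B 13, N6→A 41
  travel time 133, fixed 18 → total 151.
Compare {B}: travel time 238 + fixed 7 = 245.
Compare {A}: travel time 261 + fixed 11 = 272.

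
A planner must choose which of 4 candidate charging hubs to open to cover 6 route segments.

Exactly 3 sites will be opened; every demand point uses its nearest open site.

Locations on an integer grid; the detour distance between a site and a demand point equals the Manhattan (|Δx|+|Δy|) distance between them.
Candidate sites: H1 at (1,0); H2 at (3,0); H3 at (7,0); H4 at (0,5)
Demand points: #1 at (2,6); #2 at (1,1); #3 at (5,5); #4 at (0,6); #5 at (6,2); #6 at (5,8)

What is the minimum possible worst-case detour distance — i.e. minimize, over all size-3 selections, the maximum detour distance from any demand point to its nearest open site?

Open {H1, H2, H4}.
  Farthest demand point is #6 at detour distance 8 (to H4); all others are ≤ 8.
With {H1, H3, H4} the worst case is 8.
With {H2, H3, H4} the worst case is 8.
No size-3 selection achieves below 8.

8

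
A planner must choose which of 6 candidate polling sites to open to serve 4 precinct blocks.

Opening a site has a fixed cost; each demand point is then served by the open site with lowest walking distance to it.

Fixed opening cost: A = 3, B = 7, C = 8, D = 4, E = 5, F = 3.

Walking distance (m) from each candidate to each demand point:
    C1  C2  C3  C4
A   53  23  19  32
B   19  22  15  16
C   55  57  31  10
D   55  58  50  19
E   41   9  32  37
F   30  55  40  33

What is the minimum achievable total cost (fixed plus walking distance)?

Open {B, E}: assign each demand point to its cheapest open site.
  C1→B 19, C2→E 9, C3→B 15, C4→B 16
  walking distance 59, fixed 12 → total 71.
Compare {B, C, E}: walking distance 53 + fixed 20 = 73.
Compare {A, B, E}: walking distance 59 + fixed 15 = 74.
Compare {B, E, F}: walking distance 59 + fixed 15 = 74.
All other subsets cost ≥ 73. Minimum total cost: 71.

71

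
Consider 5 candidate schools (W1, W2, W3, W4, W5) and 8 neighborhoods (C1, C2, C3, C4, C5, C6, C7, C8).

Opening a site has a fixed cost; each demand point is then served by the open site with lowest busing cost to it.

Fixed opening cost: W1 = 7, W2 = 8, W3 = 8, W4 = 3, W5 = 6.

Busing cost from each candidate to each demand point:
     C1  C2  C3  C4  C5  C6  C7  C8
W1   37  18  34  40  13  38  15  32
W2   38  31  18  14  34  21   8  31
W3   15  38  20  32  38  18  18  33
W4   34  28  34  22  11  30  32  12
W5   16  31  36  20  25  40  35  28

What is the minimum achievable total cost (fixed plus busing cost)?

Open {W1, W2, W3, W4}: assign each demand point to its cheapest open site.
  C1→W3 15, C2→W1 18, C3→W2 18, C4→W2 14, C5→W4 11, C6→W3 18, C7→W2 8, C8→W4 12
  busing cost 114, fixed 26 → total 140.
Compare {W1, W2, W4, W5}: busing cost 118 + fixed 24 = 142.
Compare {W2, W3, W4}: busing cost 124 + fixed 19 = 143.
Compare {W2, W4, W5}: busing cost 128 + fixed 17 = 145.
All other subsets cost ≥ 142. Minimum total cost: 140.

140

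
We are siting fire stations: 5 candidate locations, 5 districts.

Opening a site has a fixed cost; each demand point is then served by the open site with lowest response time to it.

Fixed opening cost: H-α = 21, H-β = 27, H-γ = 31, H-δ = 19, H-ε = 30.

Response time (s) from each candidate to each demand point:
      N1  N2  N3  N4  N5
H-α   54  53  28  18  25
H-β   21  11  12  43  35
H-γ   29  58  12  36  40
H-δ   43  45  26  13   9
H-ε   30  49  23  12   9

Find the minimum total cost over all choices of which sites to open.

Open {H-β, H-δ}: assign each demand point to its cheapest open site.
  N1→H-β 21, N2→H-β 11, N3→H-β 12, N4→H-δ 13, N5→H-δ 9
  response time 66, fixed 46 → total 112.
Compare {H-β, H-ε}: response time 65 + fixed 57 = 122.
Compare {H-α, H-β, H-δ}: response time 66 + fixed 67 = 133.
Compare {H-α, H-β}: response time 87 + fixed 48 = 135.
All other subsets cost ≥ 122. Minimum total cost: 112.

112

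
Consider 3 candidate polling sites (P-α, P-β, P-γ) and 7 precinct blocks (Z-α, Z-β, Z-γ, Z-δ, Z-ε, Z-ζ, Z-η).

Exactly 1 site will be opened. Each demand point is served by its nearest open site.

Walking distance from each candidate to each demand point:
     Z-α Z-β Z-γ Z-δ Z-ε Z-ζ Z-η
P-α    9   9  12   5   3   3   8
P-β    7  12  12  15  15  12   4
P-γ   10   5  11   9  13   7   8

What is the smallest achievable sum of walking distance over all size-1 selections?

Open {P-α}.
  Z-α→P-α 9, Z-β→P-α 9, Z-γ→P-α 12, Z-δ→P-α 5, Z-ε→P-α 3, Z-ζ→P-α 3, Z-η→P-α 8  ⇒ total 49.
Compare {P-γ}: total 63.
Compare {P-β}: total 77.

49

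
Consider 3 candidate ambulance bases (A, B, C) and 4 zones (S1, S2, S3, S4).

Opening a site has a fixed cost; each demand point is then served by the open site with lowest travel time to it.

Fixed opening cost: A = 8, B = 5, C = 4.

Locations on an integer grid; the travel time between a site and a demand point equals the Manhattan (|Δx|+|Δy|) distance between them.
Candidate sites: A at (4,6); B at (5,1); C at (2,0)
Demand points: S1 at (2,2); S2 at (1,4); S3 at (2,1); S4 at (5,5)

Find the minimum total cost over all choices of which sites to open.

Open {C}: assign each demand point to its cheapest open site.
  S1→C 2, S2→C 5, S3→C 1, S4→C 8
  travel time 16, fixed 4 → total 20.
Compare {B, C}: travel time 12 + fixed 9 = 21.
Compare {A, C}: travel time 10 + fixed 12 = 22.
Compare {B}: travel time 18 + fixed 5 = 23.
All other subsets cost ≥ 21. Minimum total cost: 20.

20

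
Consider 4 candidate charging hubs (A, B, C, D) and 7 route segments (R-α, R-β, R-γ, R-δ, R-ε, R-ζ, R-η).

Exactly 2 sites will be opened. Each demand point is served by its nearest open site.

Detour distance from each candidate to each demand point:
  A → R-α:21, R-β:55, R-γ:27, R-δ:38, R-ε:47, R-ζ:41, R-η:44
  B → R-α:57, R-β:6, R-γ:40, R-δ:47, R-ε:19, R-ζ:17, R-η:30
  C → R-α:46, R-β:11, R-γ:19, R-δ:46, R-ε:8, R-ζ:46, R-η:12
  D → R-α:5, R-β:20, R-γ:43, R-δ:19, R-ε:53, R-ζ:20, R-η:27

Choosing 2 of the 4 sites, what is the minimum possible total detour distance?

94

Open {C, D}.
  R-α→D 5, R-β→C 11, R-γ→C 19, R-δ→D 19, R-ε→C 8, R-ζ→D 20, R-η→C 12  ⇒ total 94.
Compare {B, D}: total 133.
Compare {A, C}: total 150.
No size-2 selection does better; minimum is 94.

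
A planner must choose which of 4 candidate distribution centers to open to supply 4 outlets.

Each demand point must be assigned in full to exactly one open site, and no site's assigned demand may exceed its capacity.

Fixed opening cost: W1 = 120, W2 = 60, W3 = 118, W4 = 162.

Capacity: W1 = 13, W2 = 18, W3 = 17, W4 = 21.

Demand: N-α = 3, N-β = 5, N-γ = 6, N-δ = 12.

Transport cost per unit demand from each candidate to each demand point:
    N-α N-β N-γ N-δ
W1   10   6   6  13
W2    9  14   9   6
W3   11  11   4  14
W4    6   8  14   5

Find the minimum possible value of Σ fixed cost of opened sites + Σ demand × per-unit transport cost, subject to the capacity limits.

Open {W1, W2}; cheapest assignment that respects the capacities:
  W1 (cap 13, load 11): N-β, N-γ — cost 5×6 + 6×6 = 66
  W2 (cap 18, load 15): N-α, N-δ — cost 3×9 + 12×6 = 99
  Shipping 165, fixed 180 → total 345.
  Any other capacity-feasible assignment to {W1, W2} ships for at least 165.
Compare {W2, W3}: its best feasible assignment gives total 356.
Compare {W2, W4}: its best feasible assignment gives total 394.
Every other set of open sites that can feasibly serve all demand totals ≥ 356 even under its best assignment. Minimum: 345.

345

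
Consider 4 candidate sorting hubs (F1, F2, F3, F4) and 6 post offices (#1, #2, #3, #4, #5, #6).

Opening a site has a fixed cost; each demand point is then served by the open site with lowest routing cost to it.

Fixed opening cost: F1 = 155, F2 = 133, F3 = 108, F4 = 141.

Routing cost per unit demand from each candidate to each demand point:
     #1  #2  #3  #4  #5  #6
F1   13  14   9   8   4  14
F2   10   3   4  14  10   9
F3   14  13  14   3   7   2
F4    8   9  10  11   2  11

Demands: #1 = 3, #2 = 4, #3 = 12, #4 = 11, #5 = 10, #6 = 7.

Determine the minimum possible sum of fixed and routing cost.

448

Open {F2, F3}: assign each demand point to its cheapest open site.
  #1→F2 3×10=30, #2→F2 4×3=12, #3→F2 12×4=48, #4→F3 11×3=33, #5→F3 10×7=70, #6→F3 7×2=14
  routing cost 207, fixed 241 → total 448.
Compare {F3}: routing cost 379 + fixed 108 = 487.
Compare {F3, F4}: routing cost 247 + fixed 249 = 496.
Compare {F2, F3, F4}: routing cost 151 + fixed 382 = 533.
All other subsets cost ≥ 487. Minimum total cost: 448.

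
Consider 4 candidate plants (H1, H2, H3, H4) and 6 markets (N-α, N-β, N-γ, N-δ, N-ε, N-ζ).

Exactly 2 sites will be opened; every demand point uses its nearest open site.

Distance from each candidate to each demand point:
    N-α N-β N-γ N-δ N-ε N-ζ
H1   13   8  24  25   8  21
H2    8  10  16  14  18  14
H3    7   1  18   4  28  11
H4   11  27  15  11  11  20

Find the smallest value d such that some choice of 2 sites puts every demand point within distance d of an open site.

15

Open {H2, H4}.
  Farthest demand point is N-γ at distance 15 (to H4); all others are ≤ 15.
With {H3, H4} the worst case is 15.
With {H1, H2} the worst case is 16.
No size-2 selection achieves below 15.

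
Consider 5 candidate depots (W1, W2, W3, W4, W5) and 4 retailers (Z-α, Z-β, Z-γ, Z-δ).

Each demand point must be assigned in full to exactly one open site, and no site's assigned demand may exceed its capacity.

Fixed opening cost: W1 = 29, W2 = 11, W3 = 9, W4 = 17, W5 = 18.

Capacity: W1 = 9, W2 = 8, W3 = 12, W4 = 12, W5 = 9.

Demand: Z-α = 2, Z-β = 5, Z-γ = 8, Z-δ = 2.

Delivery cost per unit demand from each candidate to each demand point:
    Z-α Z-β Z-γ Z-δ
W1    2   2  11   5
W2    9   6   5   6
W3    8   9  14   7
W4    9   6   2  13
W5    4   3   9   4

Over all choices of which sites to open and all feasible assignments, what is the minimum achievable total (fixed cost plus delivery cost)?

Open {W4, W5}; cheapest assignment that respects the capacities:
  W4 (cap 12, load 8): Z-γ — cost 8×2 = 16
  W5 (cap 9, load 9): Z-α, Z-β, Z-δ — cost 2×4 + 5×3 + 2×4 = 31
  Shipping 47, fixed 35 → total 82.
  Any other capacity-feasible assignment to {W4, W5} ships for at least 47.
Compare {W1, W4}: its best feasible assignment gives total 86.
Compare {W3, W4, W5}: its best feasible assignment gives total 91.
Every other set of open sites that can feasibly serve all demand totals ≥ 86 even under its best assignment. Minimum: 82.

82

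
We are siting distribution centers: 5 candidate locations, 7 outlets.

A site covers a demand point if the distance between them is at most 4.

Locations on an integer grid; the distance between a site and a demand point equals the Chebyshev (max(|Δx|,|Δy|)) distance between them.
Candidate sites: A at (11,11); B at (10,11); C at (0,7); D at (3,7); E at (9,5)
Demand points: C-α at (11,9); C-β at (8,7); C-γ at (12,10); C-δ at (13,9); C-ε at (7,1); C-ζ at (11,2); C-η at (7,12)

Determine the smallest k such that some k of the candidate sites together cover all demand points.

Coverage sets (demand points within 4 of each site):
  A: {C-α, C-β, C-γ, C-δ, C-η}
  B: {C-α, C-β, C-γ, C-δ, C-η}
  C: {}
  D: {}
  E: {C-α, C-β, C-δ, C-ε, C-ζ}
No single site covers all 7 demand points.
But {A, E} covers everything, so the minimum is 2.

2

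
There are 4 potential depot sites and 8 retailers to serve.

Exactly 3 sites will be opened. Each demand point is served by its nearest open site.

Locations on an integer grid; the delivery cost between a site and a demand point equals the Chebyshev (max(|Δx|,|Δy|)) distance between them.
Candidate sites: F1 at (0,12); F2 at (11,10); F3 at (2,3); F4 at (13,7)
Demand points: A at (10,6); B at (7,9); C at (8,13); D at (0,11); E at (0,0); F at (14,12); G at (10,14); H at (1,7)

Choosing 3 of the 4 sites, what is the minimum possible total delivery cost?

Open {F1, F2, F3}.
  A→F2 4, B→F2 4, C→F2 3, D→F1 1, E→F3 3, F→F2 3, G→F2 4, H→F3 4  ⇒ total 26.
Compare {F2, F3, F4}: total 32.
Compare {F1, F2, F4}: total 34.
No size-3 selection does better; minimum is 26.

26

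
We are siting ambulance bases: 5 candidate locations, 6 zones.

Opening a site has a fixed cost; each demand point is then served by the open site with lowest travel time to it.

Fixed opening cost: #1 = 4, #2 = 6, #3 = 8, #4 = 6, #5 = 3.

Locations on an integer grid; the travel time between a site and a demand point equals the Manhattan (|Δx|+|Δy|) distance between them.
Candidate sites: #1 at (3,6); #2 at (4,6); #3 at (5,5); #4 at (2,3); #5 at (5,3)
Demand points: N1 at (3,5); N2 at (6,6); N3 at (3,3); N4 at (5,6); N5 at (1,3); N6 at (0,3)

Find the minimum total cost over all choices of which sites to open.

Open {#1, #4}: assign each demand point to its cheapest open site.
  N1→#1 1, N2→#1 3, N3→#4 1, N4→#1 2, N5→#4 1, N6→#4 2
  travel time 10, fixed 10 → total 20.
Compare {#2, #4}: travel time 9 + fixed 12 = 21.
Compare {#3, #4}: travel time 9 + fixed 14 = 23.
Compare {#4, #5}: travel time 14 + fixed 9 = 23.
All other subsets cost ≥ 21. Minimum total cost: 20.

20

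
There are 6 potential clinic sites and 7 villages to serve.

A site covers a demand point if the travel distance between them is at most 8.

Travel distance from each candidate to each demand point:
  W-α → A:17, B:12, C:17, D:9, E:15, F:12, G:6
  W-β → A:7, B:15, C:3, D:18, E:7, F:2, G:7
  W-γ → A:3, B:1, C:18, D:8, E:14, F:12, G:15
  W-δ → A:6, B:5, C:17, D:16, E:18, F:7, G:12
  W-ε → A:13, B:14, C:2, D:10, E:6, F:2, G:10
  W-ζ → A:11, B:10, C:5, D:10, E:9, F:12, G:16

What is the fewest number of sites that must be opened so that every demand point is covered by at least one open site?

2

Coverage sets (demand points within 8 of each site):
  W-α: {G}
  W-β: {A, C, E, F, G}
  W-γ: {A, B, D}
  W-δ: {A, B, F}
  W-ε: {C, E, F}
  W-ζ: {C}
No single site covers all 7 demand points.
But {W-β, W-γ} covers everything, so the minimum is 2.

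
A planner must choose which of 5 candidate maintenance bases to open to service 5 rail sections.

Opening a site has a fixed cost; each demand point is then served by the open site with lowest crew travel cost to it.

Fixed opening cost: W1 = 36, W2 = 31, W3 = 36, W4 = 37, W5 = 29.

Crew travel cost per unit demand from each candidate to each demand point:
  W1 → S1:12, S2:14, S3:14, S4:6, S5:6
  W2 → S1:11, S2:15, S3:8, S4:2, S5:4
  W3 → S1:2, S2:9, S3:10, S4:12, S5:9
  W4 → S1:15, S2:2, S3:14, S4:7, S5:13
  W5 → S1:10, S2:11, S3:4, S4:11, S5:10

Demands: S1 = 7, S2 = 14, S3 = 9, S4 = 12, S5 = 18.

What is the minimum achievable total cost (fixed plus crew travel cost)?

307

Open {W2, W3, W4, W5}: assign each demand point to its cheapest open site.
  S1→W3 7×2=14, S2→W4 14×2=28, S3→W5 9×4=36, S4→W2 12×2=24, S5→W2 18×4=72
  crew travel cost 174, fixed 133 → total 307.
Compare {W2, W3, W4}: crew travel cost 210 + fixed 104 = 314.
Compare {W2, W4, W5}: crew travel cost 230 + fixed 97 = 327.
Compare {W2, W4}: crew travel cost 273 + fixed 68 = 341.
All other subsets cost ≥ 314. Minimum total cost: 307.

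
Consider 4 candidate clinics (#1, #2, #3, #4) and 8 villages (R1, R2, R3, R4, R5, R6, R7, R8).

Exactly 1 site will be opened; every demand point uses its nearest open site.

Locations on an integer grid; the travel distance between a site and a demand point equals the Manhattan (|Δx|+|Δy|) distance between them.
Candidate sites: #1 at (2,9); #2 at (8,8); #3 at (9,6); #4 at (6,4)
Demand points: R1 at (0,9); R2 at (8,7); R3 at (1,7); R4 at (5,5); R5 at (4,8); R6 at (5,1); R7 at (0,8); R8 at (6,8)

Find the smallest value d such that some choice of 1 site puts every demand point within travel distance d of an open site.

Open {#2}.
  Farthest demand point is R6 at travel distance 10 (to #2); all others are ≤ 10.
With {#1} the worst case is 11.
With {#4} the worst case is 11.
No size-1 selection achieves below 10.

10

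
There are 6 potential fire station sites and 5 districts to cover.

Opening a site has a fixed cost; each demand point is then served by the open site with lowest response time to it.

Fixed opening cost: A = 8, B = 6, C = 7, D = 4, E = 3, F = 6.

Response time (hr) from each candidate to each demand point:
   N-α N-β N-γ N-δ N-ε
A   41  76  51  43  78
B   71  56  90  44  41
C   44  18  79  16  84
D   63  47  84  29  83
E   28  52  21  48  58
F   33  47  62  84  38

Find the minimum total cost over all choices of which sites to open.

Open {C, E, F}: assign each demand point to its cheapest open site.
  N-α→E 28, N-β→C 18, N-γ→E 21, N-δ→C 16, N-ε→F 38
  response time 121, fixed 16 → total 137.
Compare {B, C, E}: response time 124 + fixed 16 = 140.
Compare {C, D, E, F}: response time 121 + fixed 20 = 141.
Compare {B, C, E, F}: response time 121 + fixed 22 = 143.
All other subsets cost ≥ 140. Minimum total cost: 137.

137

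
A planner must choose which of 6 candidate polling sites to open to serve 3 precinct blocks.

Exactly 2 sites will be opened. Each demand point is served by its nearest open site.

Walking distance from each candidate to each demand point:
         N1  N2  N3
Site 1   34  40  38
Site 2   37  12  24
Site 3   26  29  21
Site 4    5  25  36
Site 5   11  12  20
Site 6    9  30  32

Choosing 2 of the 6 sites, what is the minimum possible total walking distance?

Open {Site 4, Site 5}.
  N1→Site 4 5, N2→Site 5 12, N3→Site 5 20  ⇒ total 37.
Compare {Site 2, Site 4}: total 41.
Compare {Site 5, Site 6}: total 41.
No size-2 selection does better; minimum is 37.

37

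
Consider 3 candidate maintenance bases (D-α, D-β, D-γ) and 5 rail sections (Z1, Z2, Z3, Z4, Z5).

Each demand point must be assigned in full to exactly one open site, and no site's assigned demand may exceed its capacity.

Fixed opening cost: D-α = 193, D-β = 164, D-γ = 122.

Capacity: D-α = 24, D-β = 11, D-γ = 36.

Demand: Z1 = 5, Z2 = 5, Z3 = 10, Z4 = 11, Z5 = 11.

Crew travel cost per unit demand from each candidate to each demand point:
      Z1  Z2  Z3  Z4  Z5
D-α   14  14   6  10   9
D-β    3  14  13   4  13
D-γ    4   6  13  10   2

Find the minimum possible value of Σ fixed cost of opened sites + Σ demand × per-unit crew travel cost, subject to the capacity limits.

Open {D-β, D-γ}; cheapest assignment that respects the capacities:
  D-β (cap 11, load 11): Z4 — cost 11×4 = 44
  D-γ (cap 36, load 31): Z1, Z2, Z3, Z5 — cost 5×4 + 5×6 + 10×13 + 11×2 = 202
  Shipping 246, fixed 286 → total 532.
  Any other capacity-feasible assignment to {D-β, D-γ} ships for at least 246.
Compare {D-α, D-γ}: its best feasible assignment gives total 557.
Compare {D-α, D-β, D-γ}: its best feasible assignment gives total 655.
Every other set of open sites that can feasibly serve all demand totals ≥ 557 even under its best assignment. Minimum: 532.

532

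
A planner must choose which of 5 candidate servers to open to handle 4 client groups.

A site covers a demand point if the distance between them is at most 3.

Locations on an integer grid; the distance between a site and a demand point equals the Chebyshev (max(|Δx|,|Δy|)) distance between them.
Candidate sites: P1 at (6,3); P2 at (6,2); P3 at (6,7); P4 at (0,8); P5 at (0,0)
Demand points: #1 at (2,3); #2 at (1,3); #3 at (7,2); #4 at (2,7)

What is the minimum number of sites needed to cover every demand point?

3

Coverage sets (demand points within 3 of each site):
  P1: {#3}
  P2: {#3}
  P3: {}
  P4: {#4}
  P5: {#1, #2}
No 2 sites suffice: every size-2 union leaves at least one demand point uncovered.
But {P1, P4, P5} covers everything, so the minimum is 3.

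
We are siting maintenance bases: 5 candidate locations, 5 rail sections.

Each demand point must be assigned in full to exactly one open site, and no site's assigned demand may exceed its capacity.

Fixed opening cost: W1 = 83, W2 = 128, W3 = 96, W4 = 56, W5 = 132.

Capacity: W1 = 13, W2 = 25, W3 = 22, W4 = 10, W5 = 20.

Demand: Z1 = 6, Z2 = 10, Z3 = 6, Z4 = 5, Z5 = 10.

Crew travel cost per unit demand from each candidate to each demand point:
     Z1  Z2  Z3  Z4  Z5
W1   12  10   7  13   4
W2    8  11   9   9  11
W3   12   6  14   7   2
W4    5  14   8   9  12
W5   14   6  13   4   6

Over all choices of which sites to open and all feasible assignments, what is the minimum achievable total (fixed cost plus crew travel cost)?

Open {W2, W3}; cheapest assignment that respects the capacities:
  W2 (cap 25, load 17): Z1, Z3, Z4 — cost 6×8 + 6×9 + 5×9 = 147
  W3 (cap 22, load 20): Z2, Z5 — cost 10×6 + 10×2 = 80
  Shipping 227, fixed 224 → total 451.
  Any other capacity-feasible assignment to {W2, W3} ships for at least 227.
Compare {W1, W3, W4}: its best feasible assignment gives total 452.
Compare {W3, W5}: its best feasible assignment gives total 484.
Every other set of open sites that can feasibly serve all demand totals ≥ 452 even under its best assignment. Minimum: 451.

451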